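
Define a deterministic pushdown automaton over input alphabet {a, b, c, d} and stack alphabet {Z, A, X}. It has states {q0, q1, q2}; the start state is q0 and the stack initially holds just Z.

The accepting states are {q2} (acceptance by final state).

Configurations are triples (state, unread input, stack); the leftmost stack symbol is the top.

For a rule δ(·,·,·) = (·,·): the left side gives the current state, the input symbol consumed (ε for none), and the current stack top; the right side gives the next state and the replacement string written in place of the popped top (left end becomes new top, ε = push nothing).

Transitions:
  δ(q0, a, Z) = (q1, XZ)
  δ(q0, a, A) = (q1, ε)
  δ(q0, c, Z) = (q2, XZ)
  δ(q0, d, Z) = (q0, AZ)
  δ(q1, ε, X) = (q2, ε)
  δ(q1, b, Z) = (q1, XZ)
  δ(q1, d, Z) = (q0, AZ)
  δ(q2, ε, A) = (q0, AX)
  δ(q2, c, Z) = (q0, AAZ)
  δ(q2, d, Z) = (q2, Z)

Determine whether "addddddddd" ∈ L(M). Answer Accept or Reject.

(q0, addddddddd, Z) ⊢ (q1, ddddddddd, XZ) ⊢ (q2, ddddddddd, Z) ⊢ (q2, dddddddd, Z) ⊢ (q2, ddddddd, Z) ⊢ (q2, dddddd, Z) ⊢ (q2, ddddd, Z) ⊢ (q2, dddd, Z) ⊢ (q2, ddd, Z) ⊢ (q2, dd, Z) ⊢ (q2, d, Z) ⊢ (q2, ε, Z)
All input consumed; state q2 ∈ F.

Accept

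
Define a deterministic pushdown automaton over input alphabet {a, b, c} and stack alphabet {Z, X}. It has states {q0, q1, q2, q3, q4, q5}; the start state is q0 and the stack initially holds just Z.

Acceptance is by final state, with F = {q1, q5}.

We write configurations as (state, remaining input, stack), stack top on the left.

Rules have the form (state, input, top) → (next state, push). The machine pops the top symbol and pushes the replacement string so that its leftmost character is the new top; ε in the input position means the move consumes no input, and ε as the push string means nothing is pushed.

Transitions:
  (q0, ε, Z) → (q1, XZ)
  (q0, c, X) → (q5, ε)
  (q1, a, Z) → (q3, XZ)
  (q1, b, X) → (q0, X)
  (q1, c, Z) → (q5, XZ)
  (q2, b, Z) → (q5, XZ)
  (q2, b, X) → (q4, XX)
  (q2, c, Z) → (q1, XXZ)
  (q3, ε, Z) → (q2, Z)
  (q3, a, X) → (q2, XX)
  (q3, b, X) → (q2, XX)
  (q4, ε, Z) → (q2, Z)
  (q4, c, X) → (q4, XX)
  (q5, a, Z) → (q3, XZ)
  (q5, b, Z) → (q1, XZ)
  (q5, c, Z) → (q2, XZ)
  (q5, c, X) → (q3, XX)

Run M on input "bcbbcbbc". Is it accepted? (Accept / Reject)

(q0, bcbbcbbc, Z) ⊢ (q1, bcbbcbbc, XZ) ⊢ (q0, cbbcbbc, XZ) ⊢ (q5, bbcbbc, Z) ⊢ (q1, bcbbc, XZ) ⊢ (q0, cbbc, XZ) ⊢ (q5, bbc, Z) ⊢ (q1, bc, XZ) ⊢ (q0, c, XZ) ⊢ (q5, ε, Z)
All input consumed; state q5 ∈ F.

Accept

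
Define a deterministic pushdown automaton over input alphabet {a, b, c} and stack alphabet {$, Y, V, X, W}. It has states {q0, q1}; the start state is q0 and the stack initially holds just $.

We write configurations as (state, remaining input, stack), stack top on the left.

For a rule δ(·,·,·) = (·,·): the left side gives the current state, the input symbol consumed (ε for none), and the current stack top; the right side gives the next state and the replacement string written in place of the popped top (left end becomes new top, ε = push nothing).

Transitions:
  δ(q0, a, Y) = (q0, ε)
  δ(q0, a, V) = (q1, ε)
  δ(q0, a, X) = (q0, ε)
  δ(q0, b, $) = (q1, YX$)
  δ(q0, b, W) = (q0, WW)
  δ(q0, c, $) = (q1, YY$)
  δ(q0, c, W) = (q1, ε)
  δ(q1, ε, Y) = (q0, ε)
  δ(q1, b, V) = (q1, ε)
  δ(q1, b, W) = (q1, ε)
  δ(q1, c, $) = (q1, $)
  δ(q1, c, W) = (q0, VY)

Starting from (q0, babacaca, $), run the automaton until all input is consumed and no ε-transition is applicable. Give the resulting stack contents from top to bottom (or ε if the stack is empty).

$

(q0, babacaca, $)
  read b, top $: go to q1, push YX$ → (q1, abacaca, YX$)
  ε-move, top Y: go to q0, push ε → (q0, abacaca, X$)
  read a, top X: go to q0, push ε → (q0, bacaca, $)
  read b, top $: go to q1, push YX$ → (q1, acaca, YX$)
  ε-move, top Y: go to q0, push ε → (q0, acaca, X$)
  read a, top X: go to q0, push ε → (q0, caca, $)
  read c, top $: go to q1, push YY$ → (q1, aca, YY$)
  ε-move, top Y: go to q0, push ε → (q0, aca, Y$)
  read a, top Y: go to q0, push ε → (q0, ca, $)
  read c, top $: go to q1, push YY$ → (q1, a, YY$)
  ε-move, top Y: go to q0, push ε → (q0, a, Y$)
  read a, top Y: go to q0, push ε → (q0, ε, $)
All input consumed in state q0 with stack $.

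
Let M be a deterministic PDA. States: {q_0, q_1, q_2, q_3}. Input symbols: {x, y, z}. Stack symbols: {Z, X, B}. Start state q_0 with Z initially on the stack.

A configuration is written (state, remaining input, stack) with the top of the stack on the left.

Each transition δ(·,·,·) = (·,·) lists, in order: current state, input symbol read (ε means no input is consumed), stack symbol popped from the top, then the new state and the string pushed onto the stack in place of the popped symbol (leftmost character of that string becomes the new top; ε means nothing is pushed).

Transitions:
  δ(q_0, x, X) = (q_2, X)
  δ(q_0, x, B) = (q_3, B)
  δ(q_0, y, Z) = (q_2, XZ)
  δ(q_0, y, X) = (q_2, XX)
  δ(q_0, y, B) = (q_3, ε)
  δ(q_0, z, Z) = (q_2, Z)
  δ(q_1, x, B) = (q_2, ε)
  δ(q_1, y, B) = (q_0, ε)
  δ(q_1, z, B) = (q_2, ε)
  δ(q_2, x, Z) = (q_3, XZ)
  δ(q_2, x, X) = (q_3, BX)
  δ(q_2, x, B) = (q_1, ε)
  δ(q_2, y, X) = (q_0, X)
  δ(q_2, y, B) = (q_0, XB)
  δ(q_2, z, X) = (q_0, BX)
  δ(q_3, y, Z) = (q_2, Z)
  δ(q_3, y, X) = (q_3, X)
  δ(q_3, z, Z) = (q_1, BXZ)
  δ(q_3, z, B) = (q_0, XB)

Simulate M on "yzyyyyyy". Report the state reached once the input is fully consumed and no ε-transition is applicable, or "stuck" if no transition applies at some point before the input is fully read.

(q_0, yzyyyyyy, Z)
  read y, top Z: go to q_2, push XZ → (q_2, zyyyyyy, XZ)
  read z, top X: go to q_0, push BX → (q_0, yyyyyy, BXZ)
  read y, top B: go to q_3, push ε → (q_3, yyyyy, XZ)
  read y, top X: go to q_3, push X → (q_3, yyyy, XZ)
  read y, top X: go to q_3, push X → (q_3, yyy, XZ)
  read y, top X: go to q_3, push X → (q_3, yy, XZ)
  read y, top X: go to q_3, push X → (q_3, y, XZ)
  read y, top X: go to q_3, push X → (q_3, ε, XZ)
All input consumed; M is in state q_3.

q_3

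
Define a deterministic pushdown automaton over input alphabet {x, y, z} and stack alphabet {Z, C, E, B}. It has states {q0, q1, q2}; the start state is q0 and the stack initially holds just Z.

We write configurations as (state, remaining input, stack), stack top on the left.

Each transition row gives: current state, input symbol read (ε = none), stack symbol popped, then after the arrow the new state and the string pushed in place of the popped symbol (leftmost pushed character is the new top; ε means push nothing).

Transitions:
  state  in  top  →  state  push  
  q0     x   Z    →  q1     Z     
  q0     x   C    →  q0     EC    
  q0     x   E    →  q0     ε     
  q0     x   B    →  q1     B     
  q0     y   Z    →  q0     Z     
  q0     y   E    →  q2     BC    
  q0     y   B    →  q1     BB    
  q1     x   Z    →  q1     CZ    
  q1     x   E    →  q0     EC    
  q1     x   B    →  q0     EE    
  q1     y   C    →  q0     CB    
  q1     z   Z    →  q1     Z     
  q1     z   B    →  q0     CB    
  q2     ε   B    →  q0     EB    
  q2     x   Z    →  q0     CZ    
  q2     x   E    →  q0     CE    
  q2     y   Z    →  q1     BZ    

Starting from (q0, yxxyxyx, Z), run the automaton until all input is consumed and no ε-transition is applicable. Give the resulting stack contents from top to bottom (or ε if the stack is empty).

(q0, yxxyxyx, Z)
  read y, top Z: go to q0, push Z → (q0, xxyxyx, Z)
  read x, top Z: go to q1, push Z → (q1, xyxyx, Z)
  read x, top Z: go to q1, push CZ → (q1, yxyx, CZ)
  read y, top C: go to q0, push CB → (q0, xyx, CBZ)
  read x, top C: go to q0, push EC → (q0, yx, ECBZ)
  read y, top E: go to q2, push BC → (q2, x, BCCBZ)
  ε-move, top B: go to q0, push EB → (q0, x, EBCCBZ)
  read x, top E: go to q0, push ε → (q0, ε, BCCBZ)
All input consumed in state q0 with stack BCCBZ.

BCCBZ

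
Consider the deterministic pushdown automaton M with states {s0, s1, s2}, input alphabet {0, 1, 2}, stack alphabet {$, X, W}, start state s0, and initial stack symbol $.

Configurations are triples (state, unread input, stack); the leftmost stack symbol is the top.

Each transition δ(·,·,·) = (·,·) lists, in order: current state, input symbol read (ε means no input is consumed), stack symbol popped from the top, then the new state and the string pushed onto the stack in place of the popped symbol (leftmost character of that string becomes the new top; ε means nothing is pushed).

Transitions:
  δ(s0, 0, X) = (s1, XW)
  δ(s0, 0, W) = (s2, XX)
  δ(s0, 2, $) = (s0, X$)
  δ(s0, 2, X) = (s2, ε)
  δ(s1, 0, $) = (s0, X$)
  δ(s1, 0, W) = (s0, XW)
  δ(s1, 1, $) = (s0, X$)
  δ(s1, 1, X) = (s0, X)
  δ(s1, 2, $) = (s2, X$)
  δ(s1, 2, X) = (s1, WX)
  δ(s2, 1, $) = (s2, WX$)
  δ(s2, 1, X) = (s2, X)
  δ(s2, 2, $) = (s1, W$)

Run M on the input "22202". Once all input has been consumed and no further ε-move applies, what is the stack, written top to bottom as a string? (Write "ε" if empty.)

W$

(s0, 22202, $) ⊢ (s0, 2202, X$) ⊢ (s2, 202, $) ⊢ (s1, 02, W$) ⊢ (s0, 2, XW$) ⊢ (s2, ε, W$)
All input consumed in state s2 with stack W$.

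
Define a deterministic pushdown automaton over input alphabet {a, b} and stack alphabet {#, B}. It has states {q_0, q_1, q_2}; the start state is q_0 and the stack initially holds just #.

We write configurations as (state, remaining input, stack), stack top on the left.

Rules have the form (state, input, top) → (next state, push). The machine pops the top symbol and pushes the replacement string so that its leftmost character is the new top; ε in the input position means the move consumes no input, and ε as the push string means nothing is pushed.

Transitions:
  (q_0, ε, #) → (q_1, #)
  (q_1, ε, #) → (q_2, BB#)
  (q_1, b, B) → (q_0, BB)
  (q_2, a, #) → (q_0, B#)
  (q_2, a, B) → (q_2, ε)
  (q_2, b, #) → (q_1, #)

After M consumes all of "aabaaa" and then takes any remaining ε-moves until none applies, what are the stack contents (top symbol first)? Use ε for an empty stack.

(q_0, aabaaa, #) ⊢ (q_1, aabaaa, #) ⊢ (q_2, aabaaa, BB#) ⊢ (q_2, abaaa, B#) ⊢ (q_2, baaa, #) ⊢ (q_1, aaa, #) ⊢ (q_2, aaa, BB#) ⊢ (q_2, aa, B#) ⊢ (q_2, a, #) ⊢ (q_0, ε, B#)
All input consumed in state q_0 with stack B#.

B#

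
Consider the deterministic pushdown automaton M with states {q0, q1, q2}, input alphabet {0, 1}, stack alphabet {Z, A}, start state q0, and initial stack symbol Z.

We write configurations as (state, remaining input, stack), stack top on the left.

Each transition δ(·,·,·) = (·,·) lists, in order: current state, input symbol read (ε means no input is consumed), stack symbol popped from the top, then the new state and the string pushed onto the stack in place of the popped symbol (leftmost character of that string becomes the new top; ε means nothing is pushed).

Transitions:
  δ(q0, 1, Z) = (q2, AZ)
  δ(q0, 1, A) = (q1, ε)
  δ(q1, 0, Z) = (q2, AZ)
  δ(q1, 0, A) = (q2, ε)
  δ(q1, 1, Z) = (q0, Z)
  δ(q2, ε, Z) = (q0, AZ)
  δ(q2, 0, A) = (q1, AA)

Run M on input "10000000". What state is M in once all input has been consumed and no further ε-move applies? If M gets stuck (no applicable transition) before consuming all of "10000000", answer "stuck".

(q0, 10000000, Z)
  read 1, top Z: go to q2, push AZ → (q2, 0000000, AZ)
  read 0, top A: go to q1, push AA → (q1, 000000, AAZ)
  read 0, top A: go to q2, push ε → (q2, 00000, AZ)
  read 0, top A: go to q1, push AA → (q1, 0000, AAZ)
  read 0, top A: go to q2, push ε → (q2, 000, AZ)
  read 0, top A: go to q1, push AA → (q1, 00, AAZ)
  read 0, top A: go to q2, push ε → (q2, 0, AZ)
  read 0, top A: go to q1, push AA → (q1, ε, AAZ)
All input consumed; M is in state q1.

q1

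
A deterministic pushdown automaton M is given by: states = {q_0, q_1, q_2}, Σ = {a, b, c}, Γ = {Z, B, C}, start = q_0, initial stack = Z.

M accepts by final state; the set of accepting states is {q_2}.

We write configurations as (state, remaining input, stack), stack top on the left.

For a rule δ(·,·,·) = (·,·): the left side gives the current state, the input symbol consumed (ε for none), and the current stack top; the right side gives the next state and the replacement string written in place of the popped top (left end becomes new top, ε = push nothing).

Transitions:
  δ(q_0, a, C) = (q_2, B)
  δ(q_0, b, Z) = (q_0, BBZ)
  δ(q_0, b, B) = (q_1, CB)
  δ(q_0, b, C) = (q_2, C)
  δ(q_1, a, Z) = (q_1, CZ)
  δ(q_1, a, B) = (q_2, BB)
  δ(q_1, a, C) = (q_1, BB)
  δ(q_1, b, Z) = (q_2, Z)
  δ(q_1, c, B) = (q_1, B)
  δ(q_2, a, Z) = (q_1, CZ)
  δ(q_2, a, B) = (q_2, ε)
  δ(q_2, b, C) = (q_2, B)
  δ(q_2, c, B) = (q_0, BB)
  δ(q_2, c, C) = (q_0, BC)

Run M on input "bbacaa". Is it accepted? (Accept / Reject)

(q_0, bbacaa, Z) ⊢ (q_0, bacaa, BBZ) ⊢ (q_1, acaa, CBBZ) ⊢ (q_1, caa, BBBBZ) ⊢ (q_1, aa, BBBBZ) ⊢ (q_2, a, BBBBBZ) ⊢ (q_2, ε, BBBBZ)
All input consumed; state q_2 ∈ F.

Accept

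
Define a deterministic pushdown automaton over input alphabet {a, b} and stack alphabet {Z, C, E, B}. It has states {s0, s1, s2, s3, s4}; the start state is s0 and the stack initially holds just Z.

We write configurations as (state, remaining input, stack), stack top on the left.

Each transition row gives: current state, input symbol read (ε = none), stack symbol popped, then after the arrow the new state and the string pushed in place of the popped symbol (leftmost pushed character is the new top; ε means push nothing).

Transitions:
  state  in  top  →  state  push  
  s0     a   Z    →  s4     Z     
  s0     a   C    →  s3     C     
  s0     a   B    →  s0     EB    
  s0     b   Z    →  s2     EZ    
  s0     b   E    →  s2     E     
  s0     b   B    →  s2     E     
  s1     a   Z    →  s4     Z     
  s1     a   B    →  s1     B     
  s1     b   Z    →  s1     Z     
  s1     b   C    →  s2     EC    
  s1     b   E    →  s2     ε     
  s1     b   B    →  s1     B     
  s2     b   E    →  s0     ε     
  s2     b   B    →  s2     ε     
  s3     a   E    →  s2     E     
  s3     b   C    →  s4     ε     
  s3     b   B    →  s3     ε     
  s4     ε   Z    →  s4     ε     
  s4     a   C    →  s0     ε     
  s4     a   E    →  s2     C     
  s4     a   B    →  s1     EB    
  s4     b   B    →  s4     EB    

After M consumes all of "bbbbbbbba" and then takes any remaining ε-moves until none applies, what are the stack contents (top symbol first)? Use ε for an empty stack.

ε

(s0, bbbbbbbba, Z)
  read b, top Z: go to s2, push EZ → (s2, bbbbbbba, EZ)
  read b, top E: go to s0, push ε → (s0, bbbbbba, Z)
  read b, top Z: go to s2, push EZ → (s2, bbbbba, EZ)
  read b, top E: go to s0, push ε → (s0, bbbba, Z)
  read b, top Z: go to s2, push EZ → (s2, bbba, EZ)
  read b, top E: go to s0, push ε → (s0, bba, Z)
  read b, top Z: go to s2, push EZ → (s2, ba, EZ)
  read b, top E: go to s0, push ε → (s0, a, Z)
  read a, top Z: go to s4, push Z → (s4, ε, Z)
  ε-move, top Z: go to s4, push ε → (s4, ε, ε)
All input consumed in state s4 with stack ε.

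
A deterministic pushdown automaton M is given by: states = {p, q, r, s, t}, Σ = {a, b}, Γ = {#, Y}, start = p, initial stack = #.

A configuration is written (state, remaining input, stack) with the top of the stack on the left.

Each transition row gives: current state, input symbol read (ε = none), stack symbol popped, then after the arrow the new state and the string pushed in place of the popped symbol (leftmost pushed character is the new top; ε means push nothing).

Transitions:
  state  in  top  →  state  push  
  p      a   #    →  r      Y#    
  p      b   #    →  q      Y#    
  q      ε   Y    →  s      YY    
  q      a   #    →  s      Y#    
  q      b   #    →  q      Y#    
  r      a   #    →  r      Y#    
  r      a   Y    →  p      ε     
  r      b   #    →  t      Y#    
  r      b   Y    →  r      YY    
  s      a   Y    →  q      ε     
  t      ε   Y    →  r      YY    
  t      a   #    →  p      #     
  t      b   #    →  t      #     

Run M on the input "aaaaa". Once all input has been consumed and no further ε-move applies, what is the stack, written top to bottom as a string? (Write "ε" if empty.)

(p, aaaaa, #)
  read a, top #: go to r, push Y# → (r, aaaa, Y#)
  read a, top Y: go to p, push ε → (p, aaa, #)
  read a, top #: go to r, push Y# → (r, aa, Y#)
  read a, top Y: go to p, push ε → (p, a, #)
  read a, top #: go to r, push Y# → (r, ε, Y#)
All input consumed in state r with stack Y#.

Y#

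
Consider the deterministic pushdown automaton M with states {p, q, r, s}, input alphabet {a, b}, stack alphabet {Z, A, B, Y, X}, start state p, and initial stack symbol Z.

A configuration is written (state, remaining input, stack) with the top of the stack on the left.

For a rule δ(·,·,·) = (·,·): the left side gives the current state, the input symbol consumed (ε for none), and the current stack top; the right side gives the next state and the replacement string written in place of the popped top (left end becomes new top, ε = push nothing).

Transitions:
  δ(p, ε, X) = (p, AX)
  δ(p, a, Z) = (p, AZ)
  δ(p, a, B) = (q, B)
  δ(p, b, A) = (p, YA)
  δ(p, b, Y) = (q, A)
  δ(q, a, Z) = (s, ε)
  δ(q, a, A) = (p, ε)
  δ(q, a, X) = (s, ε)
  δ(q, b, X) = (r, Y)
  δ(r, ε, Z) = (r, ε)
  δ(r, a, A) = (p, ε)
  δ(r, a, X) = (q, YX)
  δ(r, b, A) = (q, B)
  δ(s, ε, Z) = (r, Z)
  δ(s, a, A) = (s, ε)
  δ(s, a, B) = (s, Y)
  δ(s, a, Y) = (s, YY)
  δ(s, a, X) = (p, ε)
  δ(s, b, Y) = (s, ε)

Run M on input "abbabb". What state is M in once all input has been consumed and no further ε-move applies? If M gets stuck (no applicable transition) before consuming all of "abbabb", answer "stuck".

(p, abbabb, Z)
  read a, top Z: go to p, push AZ → (p, bbabb, AZ)
  read b, top A: go to p, push YA → (p, babb, YAZ)
  read b, top Y: go to q, push A → (q, abb, AAZ)
  read a, top A: go to p, push ε → (p, bb, AZ)
  read b, top A: go to p, push YA → (p, b, YAZ)
  read b, top Y: go to q, push A → (q, ε, AAZ)
All input consumed; M is in state q.

q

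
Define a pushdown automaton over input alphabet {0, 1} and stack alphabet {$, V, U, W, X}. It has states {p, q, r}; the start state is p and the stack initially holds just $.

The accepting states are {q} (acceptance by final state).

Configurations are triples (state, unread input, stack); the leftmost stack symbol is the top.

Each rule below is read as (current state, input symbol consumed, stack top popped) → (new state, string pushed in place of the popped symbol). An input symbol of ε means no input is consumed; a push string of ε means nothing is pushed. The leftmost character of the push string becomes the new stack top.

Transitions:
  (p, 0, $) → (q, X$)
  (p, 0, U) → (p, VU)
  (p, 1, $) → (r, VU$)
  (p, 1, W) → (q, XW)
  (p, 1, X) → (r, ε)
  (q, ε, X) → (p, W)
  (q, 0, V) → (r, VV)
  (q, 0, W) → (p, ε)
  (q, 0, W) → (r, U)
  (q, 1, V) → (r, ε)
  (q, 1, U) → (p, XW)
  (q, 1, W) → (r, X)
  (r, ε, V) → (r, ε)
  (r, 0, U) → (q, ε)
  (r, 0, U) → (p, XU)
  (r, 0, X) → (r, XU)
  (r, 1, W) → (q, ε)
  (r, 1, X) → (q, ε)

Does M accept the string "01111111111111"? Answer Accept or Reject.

One accepting computation: (p, 01111111111111, $) ⊢ (q, 1111111111111, X$) ⊢ (p, 1111111111111, W$) ⊢ (q, 111111111111, XW$) ⊢ (p, 111111111111, WW$) ⊢ (q, 11111111111, XWW$) ⊢ (p, 11111111111, WWW$) ⊢ (q, 1111111111, XWWW$) ⊢ (p, 1111111111, WWWW$) ⊢ (q, 111111111, XWWWW$) ⊢ (p, 111111111, WWWWW$) ⊢ (q, 11111111, XWWWWW$) ⊢ (p, 11111111, WWWWWW$) ⊢ (q, 1111111, XWWWWWW$) ⊢ (p, 1111111, WWWWWWW$) ⊢ (q, 111111, XWWWWWWW$) ⊢ (p, 111111, WWWWWWWW$) ⊢ (q, 11111, XWWWWWWWW$) ⊢ (p, 11111, WWWWWWWWW$) ⊢ (q, 1111, XWWWWWWWWW$) ⊢ (p, 1111, WWWWWWWWWW$) ⊢ (q, 111, XWWWWWWWWWW$) ⊢ (p, 111, WWWWWWWWWWW$) ⊢ (q, 11, XWWWWWWWWWWW$) ⊢ (p, 11, WWWWWWWWWWWW$) ⊢ (q, 1, XWWWWWWWWWWWW$) ⊢ (p, 1, WWWWWWWWWWWWW$) ⊢ (q, ε, XWWWWWWWWWWWWW$)
All input consumed and state q ∈ F.

Accept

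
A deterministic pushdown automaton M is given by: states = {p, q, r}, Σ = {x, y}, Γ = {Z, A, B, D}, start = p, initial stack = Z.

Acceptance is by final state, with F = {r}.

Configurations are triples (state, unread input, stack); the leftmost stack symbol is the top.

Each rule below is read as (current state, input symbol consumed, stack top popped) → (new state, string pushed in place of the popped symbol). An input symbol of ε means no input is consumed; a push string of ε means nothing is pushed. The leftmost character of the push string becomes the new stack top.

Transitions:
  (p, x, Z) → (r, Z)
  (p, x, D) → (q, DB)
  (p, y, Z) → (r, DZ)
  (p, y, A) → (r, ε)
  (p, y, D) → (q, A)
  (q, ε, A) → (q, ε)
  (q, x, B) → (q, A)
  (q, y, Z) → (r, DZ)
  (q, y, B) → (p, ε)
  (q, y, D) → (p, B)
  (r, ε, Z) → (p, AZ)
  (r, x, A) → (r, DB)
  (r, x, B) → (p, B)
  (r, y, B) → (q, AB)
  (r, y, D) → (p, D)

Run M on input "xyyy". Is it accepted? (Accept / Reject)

(p, xyyy, Z) ⊢ (r, yyy, Z) ⊢ (p, yyy, AZ) ⊢ (r, yy, Z) ⊢ (p, yy, AZ) ⊢ (r, y, Z) ⊢ (p, y, AZ) ⊢ (r, ε, Z)
All input consumed; state r ∈ F.

Accept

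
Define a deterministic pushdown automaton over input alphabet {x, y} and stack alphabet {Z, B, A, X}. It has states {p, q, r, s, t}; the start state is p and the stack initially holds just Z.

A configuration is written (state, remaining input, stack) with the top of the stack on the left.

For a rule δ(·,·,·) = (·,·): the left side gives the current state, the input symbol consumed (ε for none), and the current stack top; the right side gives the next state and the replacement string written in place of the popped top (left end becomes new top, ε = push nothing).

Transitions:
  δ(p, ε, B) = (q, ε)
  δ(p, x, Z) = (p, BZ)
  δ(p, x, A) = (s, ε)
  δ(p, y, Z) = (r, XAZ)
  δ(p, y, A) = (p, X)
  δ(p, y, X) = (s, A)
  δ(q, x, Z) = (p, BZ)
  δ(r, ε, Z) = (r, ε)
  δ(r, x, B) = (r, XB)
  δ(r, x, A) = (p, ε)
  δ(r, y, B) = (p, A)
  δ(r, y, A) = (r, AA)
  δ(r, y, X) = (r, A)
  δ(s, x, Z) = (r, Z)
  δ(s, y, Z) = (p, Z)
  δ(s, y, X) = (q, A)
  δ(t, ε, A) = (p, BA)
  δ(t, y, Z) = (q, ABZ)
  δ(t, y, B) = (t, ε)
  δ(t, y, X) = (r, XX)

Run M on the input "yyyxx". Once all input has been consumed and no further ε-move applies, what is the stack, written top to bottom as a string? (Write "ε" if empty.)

AZ

(p, yyyxx, Z) ⊢ (r, yyxx, XAZ) ⊢ (r, yxx, AAZ) ⊢ (r, xx, AAAZ) ⊢ (p, x, AAZ) ⊢ (s, ε, AZ)
All input consumed in state s with stack AZ.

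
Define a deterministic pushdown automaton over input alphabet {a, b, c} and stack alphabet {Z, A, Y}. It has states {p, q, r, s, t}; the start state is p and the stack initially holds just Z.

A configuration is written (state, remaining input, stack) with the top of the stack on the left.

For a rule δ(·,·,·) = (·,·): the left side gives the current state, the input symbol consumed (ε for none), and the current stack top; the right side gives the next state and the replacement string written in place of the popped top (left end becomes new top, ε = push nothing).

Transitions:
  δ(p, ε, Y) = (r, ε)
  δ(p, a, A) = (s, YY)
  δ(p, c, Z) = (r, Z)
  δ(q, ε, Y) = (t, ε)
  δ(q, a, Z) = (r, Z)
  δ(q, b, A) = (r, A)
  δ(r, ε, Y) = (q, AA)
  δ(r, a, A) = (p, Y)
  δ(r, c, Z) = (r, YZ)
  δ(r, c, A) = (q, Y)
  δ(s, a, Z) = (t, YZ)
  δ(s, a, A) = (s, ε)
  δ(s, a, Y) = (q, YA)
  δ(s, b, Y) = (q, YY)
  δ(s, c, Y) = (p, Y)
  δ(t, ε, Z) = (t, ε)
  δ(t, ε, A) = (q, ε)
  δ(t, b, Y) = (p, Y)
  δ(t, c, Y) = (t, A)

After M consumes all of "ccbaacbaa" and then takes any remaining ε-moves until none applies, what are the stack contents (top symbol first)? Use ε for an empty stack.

Z

(p, ccbaacbaa, Z)
  read c, top Z: go to r, push Z → (r, cbaacbaa, Z)
  read c, top Z: go to r, push YZ → (r, baacbaa, YZ)
  ε-move, top Y: go to q, push AA → (q, baacbaa, AAZ)
  read b, top A: go to r, push A → (r, aacbaa, AAZ)
  read a, top A: go to p, push Y → (p, acbaa, YAZ)
  ε-move, top Y: go to r, push ε → (r, acbaa, AZ)
  read a, top A: go to p, push Y → (p, cbaa, YZ)
  ε-move, top Y: go to r, push ε → (r, cbaa, Z)
  read c, top Z: go to r, push YZ → (r, baa, YZ)
  ε-move, top Y: go to q, push AA → (q, baa, AAZ)
  read b, top A: go to r, push A → (r, aa, AAZ)
  read a, top A: go to p, push Y → (p, a, YAZ)
  ε-move, top Y: go to r, push ε → (r, a, AZ)
  read a, top A: go to p, push Y → (p, ε, YZ)
  ε-move, top Y: go to r, push ε → (r, ε, Z)
All input consumed in state r with stack Z.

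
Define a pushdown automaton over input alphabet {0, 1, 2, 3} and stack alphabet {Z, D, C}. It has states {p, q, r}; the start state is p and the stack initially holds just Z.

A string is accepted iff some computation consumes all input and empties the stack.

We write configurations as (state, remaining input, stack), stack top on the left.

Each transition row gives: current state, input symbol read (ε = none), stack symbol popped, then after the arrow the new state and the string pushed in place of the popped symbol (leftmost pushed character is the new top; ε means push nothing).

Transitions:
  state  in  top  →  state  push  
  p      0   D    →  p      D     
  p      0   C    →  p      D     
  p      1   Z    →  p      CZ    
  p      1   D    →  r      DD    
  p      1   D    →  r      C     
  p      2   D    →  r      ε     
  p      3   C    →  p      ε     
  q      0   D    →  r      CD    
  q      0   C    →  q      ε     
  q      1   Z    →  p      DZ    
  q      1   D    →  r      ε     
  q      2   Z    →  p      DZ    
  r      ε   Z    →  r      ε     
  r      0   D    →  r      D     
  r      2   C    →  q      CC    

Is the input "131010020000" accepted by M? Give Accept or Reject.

Reject

No computation consumes all input and empties the stack.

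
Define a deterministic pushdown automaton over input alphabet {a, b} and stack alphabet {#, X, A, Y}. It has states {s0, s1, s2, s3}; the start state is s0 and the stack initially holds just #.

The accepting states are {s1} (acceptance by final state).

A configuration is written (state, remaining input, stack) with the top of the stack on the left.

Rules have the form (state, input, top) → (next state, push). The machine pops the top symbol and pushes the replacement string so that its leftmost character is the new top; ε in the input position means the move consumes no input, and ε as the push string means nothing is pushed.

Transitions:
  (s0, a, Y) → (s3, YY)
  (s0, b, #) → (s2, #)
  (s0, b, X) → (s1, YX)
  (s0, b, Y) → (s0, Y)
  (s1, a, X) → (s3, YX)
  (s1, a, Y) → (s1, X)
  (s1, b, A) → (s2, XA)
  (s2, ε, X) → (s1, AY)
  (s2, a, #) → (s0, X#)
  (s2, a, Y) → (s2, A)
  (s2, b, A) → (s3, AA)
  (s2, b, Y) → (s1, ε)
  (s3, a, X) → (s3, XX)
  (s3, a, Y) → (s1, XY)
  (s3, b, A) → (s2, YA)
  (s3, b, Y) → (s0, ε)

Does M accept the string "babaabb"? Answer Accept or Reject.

(s0, babaabb, #)
  read b, top #: go to s2, push # → (s2, abaabb, #)
  read a, top #: go to s0, push X# → (s0, baabb, X#)
  read b, top X: go to s1, push YX → (s1, aabb, YX#)
  read a, top Y: go to s1, push X → (s1, abb, XX#)
  read a, top X: go to s3, push YX → (s3, bb, YXX#)
  read b, top Y: go to s0, push ε → (s0, b, XX#)
  read b, top X: go to s1, push YX → (s1, ε, YXX#)
All input consumed; state s1 ∈ F.

Accept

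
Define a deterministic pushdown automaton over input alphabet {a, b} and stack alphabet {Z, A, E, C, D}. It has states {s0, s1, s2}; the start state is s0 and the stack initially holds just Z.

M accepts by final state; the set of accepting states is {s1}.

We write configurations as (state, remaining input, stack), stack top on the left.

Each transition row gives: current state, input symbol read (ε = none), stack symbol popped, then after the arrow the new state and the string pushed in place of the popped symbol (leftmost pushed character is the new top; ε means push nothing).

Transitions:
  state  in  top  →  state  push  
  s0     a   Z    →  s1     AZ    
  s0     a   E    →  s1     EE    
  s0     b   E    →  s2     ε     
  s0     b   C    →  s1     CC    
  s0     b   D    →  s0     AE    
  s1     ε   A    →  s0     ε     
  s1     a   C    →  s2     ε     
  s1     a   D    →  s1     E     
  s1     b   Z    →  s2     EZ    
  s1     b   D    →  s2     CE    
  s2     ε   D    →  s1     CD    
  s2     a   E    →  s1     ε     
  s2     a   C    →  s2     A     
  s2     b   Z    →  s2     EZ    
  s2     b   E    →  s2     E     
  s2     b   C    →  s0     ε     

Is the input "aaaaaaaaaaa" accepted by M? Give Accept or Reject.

(s0, aaaaaaaaaaa, Z) ⊢ (s1, aaaaaaaaaa, AZ) ⊢ (s0, aaaaaaaaaa, Z) ⊢ (s1, aaaaaaaaa, AZ) ⊢ (s0, aaaaaaaaa, Z) ⊢ (s1, aaaaaaaa, AZ) ⊢ (s0, aaaaaaaa, Z) ⊢ (s1, aaaaaaa, AZ) ⊢ (s0, aaaaaaa, Z) ⊢ (s1, aaaaaa, AZ) ⊢ (s0, aaaaaa, Z) ⊢ (s1, aaaaa, AZ) ⊢ (s0, aaaaa, Z) ⊢ (s1, aaaa, AZ) ⊢ (s0, aaaa, Z) ⊢ (s1, aaa, AZ) ⊢ (s0, aaa, Z) ⊢ (s1, aa, AZ) ⊢ (s0, aa, Z) ⊢ (s1, a, AZ) ⊢ (s0, a, Z) ⊢ (s1, ε, AZ)
All input consumed; state s1 ∈ F.

Accept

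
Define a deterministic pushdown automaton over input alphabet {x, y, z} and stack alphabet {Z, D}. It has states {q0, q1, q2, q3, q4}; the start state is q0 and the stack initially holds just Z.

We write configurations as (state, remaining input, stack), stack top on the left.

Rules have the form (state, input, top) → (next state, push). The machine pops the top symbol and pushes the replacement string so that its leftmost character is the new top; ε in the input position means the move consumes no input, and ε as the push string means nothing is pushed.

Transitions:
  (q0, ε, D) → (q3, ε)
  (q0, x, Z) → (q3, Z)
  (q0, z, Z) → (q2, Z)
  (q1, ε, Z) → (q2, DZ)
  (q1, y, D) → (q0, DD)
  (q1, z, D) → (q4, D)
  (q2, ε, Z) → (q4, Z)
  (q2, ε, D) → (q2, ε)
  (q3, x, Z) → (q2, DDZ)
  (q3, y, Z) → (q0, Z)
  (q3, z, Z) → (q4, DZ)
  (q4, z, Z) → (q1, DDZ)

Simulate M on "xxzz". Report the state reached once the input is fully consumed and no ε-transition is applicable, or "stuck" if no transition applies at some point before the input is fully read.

q4

(q0, xxzz, Z) ⊢ (q3, xzz, Z) ⊢ (q2, zz, DDZ) ⊢ (q2, zz, DZ) ⊢ (q2, zz, Z) ⊢ (q4, zz, Z) ⊢ (q1, z, DDZ) ⊢ (q4, ε, DDZ)
All input consumed; M is in state q4.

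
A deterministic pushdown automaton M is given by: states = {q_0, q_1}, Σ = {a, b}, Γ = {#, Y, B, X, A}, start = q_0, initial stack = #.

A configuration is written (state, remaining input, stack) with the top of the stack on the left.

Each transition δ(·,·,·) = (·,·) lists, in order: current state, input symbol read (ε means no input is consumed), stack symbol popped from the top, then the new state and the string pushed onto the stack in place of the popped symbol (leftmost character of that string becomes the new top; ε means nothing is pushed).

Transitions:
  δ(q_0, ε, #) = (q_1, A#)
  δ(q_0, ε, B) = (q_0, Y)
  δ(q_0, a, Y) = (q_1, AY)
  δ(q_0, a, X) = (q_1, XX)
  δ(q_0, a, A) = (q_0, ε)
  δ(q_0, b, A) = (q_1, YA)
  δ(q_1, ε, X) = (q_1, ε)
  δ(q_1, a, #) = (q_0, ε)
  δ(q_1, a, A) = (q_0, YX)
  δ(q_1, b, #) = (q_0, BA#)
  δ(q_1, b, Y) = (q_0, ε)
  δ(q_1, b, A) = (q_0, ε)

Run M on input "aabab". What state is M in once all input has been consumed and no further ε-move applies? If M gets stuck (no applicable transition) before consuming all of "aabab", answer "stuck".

(q_0, aabab, #)
  ε-move, top #: go to q_1, push A# → (q_1, aabab, A#)
  read a, top A: go to q_0, push YX → (q_0, abab, YX#)
  read a, top Y: go to q_1, push AY → (q_1, bab, AYX#)
  read b, top A: go to q_0, push ε → (q_0, ab, YX#)
  read a, top Y: go to q_1, push AY → (q_1, b, AYX#)
  read b, top A: go to q_0, push ε → (q_0, ε, YX#)
All input consumed; M is in state q_0.

q_0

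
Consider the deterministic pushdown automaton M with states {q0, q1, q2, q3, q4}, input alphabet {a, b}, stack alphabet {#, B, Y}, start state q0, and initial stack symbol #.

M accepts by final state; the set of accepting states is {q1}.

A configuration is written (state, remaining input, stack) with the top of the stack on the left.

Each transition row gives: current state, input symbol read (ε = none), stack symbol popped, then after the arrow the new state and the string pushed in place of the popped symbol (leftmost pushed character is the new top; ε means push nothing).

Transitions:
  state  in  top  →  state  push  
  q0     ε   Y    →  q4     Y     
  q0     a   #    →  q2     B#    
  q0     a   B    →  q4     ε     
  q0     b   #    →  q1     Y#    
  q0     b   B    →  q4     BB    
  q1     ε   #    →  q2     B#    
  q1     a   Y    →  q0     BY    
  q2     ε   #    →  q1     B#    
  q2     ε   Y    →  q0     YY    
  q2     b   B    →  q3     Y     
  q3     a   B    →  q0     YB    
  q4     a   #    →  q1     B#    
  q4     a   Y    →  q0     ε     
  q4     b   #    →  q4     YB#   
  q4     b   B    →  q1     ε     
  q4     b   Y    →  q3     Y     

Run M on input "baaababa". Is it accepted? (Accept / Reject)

(q0, baaababa, #)
  read b, top #: go to q1, push Y# → (q1, aaababa, Y#)
  read a, top Y: go to q0, push BY → (q0, aababa, BY#)
  read a, top B: go to q4, push ε → (q4, ababa, Y#)
  read a, top Y: go to q0, push ε → (q0, baba, #)
  read b, top #: go to q1, push Y# → (q1, aba, Y#)
  read a, top Y: go to q0, push BY → (q0, ba, BY#)
  read b, top B: go to q4, push BB → (q4, a, BBY#)
No transition applies at (q4, a, BBY#); input not fully consumed.

Reject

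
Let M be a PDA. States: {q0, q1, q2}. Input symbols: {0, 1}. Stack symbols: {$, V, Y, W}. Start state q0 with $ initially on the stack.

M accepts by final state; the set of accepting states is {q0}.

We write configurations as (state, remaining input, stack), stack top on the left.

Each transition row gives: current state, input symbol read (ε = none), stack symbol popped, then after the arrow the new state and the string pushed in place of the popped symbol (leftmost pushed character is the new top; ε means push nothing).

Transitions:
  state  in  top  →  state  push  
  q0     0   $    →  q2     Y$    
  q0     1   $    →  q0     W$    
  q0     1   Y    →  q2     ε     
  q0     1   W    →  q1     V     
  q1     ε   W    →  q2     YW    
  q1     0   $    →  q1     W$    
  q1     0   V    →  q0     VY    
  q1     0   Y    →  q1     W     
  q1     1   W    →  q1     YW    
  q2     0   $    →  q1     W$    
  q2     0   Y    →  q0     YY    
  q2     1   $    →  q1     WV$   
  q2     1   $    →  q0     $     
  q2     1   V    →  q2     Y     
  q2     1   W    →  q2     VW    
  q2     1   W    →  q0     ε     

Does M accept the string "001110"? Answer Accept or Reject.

Reject

No computation consumes all input and reaches a final state.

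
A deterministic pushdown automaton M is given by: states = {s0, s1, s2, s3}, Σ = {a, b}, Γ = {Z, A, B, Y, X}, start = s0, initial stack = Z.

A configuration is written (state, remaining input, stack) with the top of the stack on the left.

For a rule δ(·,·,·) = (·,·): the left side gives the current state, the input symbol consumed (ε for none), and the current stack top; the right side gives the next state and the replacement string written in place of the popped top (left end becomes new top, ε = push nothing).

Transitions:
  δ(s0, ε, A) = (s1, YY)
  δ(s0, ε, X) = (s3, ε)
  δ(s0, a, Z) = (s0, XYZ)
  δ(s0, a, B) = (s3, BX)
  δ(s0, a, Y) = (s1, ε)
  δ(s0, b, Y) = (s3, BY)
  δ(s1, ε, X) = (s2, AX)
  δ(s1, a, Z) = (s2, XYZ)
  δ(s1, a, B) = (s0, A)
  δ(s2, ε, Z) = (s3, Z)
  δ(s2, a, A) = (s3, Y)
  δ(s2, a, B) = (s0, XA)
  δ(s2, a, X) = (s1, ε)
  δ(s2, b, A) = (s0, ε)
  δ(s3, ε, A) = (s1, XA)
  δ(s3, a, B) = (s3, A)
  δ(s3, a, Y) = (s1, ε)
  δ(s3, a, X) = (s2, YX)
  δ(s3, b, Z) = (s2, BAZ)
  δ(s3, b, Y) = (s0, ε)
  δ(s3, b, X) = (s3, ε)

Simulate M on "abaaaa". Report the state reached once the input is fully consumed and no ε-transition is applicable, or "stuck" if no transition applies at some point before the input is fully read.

(s0, abaaaa, Z) ⊢ (s0, baaaa, XYZ) ⊢ (s3, baaaa, YZ) ⊢ (s0, aaaa, Z) ⊢ (s0, aaa, XYZ) ⊢ (s3, aaa, YZ) ⊢ (s1, aa, Z) ⊢ (s2, a, XYZ) ⊢ (s1, ε, YZ)
All input consumed; M is in state s1.

s1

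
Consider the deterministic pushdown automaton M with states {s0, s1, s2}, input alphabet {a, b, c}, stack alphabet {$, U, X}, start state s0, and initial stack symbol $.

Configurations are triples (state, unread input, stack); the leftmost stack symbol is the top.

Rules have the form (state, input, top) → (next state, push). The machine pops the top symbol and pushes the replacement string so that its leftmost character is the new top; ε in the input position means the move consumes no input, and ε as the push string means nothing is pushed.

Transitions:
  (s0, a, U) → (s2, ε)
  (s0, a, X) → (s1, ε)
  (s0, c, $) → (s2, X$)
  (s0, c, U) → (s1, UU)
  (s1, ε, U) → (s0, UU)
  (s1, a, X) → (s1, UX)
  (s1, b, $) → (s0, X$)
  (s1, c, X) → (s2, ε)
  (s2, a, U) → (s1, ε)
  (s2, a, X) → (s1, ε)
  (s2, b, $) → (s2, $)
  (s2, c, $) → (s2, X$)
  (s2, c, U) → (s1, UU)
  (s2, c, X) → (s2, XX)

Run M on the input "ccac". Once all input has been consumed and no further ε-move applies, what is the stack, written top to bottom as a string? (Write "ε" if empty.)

$

(s0, ccac, $) ⊢ (s2, cac, X$) ⊢ (s2, ac, XX$) ⊢ (s1, c, X$) ⊢ (s2, ε, $)
All input consumed in state s2 with stack $.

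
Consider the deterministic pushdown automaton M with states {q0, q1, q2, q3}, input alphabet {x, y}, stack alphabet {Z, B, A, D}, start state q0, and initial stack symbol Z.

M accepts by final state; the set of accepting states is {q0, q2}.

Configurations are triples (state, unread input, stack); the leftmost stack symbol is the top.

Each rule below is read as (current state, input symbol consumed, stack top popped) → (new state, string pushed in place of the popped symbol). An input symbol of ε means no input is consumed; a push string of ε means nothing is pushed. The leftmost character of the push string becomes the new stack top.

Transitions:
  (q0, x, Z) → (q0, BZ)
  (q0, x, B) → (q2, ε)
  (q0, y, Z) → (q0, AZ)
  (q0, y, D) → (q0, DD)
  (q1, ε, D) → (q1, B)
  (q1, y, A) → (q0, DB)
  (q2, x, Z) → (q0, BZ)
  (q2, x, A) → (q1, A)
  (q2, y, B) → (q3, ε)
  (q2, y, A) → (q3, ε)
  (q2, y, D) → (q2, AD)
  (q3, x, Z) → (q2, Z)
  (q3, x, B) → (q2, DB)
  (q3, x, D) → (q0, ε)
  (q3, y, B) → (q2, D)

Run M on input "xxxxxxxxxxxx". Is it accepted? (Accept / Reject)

(q0, xxxxxxxxxxxx, Z) ⊢ (q0, xxxxxxxxxxx, BZ) ⊢ (q2, xxxxxxxxxx, Z) ⊢ (q0, xxxxxxxxx, BZ) ⊢ (q2, xxxxxxxx, Z) ⊢ (q0, xxxxxxx, BZ) ⊢ (q2, xxxxxx, Z) ⊢ (q0, xxxxx, BZ) ⊢ (q2, xxxx, Z) ⊢ (q0, xxx, BZ) ⊢ (q2, xx, Z) ⊢ (q0, x, BZ) ⊢ (q2, ε, Z)
All input consumed; state q2 ∈ F.

Accept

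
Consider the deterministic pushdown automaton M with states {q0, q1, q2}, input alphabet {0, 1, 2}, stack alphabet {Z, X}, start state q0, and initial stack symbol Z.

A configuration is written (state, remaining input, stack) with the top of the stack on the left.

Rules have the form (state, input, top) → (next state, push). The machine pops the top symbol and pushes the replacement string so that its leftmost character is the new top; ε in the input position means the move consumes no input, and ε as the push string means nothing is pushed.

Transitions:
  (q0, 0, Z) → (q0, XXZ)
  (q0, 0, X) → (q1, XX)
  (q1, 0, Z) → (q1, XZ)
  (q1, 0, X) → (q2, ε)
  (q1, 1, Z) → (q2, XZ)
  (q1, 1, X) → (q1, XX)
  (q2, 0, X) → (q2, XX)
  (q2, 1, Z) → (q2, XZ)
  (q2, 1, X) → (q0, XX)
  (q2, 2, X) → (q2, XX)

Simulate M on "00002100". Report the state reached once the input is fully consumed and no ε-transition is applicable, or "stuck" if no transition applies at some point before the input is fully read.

(q0, 00002100, Z)
  read 0, top Z: go to q0, push XXZ → (q0, 0002100, XXZ)
  read 0, top X: go to q1, push XX → (q1, 002100, XXXZ)
  read 0, top X: go to q2, push ε → (q2, 02100, XXZ)
  read 0, top X: go to q2, push XX → (q2, 2100, XXXZ)
  read 2, top X: go to q2, push XX → (q2, 100, XXXXZ)
  read 1, top X: go to q0, push XX → (q0, 00, XXXXXZ)
  read 0, top X: go to q1, push XX → (q1, 0, XXXXXXZ)
  read 0, top X: go to q2, push ε → (q2, ε, XXXXXZ)
All input consumed; M is in state q2.

q2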